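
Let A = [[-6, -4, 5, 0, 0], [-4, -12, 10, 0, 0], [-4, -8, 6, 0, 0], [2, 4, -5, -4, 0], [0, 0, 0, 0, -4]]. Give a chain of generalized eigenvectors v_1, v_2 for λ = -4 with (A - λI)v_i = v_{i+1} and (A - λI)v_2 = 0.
We seek v_1 ∈ ker((A + 4I)^2) \ ker(A + 4I), then set v_{i+1} = (A + 4I) v_i.

One such chain is v_1 = [[0, 1, 1, 0, 0]]^T, v_2 = [[1, 2, 2, -1, 0]]^T. Check: (A + 4I) v_2 = [[0, 0, 0, 0, 0]]^T = 0.

v_1 = [[0, 1, 1, 0, 0]]^T, v_2 = [[1, 2, 2, -1, 0]]^T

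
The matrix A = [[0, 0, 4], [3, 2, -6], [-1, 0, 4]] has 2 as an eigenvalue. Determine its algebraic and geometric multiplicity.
The characteristic polynomial is (x - 2)^3, so the factor x - 2 appears with exponent 3: the algebraic multiplicity is 3.

rank(A - 2I) = 1, so the eigenspace has dimension 3 - 1 = 2: the geometric multiplicity is 2.

Since 2 < 3, A is not diagonalizable.

algebraic multiplicity 3, geometric multiplicity 2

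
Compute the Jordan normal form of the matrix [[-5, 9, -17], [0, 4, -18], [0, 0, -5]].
J = [[-5, 1, 0], [0, -5, 0], [0, 0, 4]]

The characteristic polynomial is det(xI - A) = (x - 4)(x + 5)^2, so the eigenvalues are -5 (algebraic multiplicity 2), 4 (algebraic multiplicity 1).

For λ = -5: rank(A + 5I) = 2, rank((A + 5I)^2) = 1. The eigenspace has dimension 3 - 2 = 1, so there is 1 Jordan block; the rank sequence gives block sizes [2].

For λ = 4: algebraic multiplicity 1 gives one 1×1 block.

Assembling the blocks gives the Jordan form J above.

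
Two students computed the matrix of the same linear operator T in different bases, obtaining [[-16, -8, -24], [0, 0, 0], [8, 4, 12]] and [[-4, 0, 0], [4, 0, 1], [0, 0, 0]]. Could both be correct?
No.

Both have characteristic polynomial x^2(x + 4), but the minimal polynomial of A is x(x + 4) while the minimal polynomial of B is x^2(x + 4). The minimal polynomial is a similarity invariant, so A and B are not similar.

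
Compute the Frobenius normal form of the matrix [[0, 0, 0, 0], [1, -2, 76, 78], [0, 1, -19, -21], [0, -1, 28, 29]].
R = [[0, 0, 0, 0], [1, 0, 0, 20], [0, 1, 0, -19], [0, 0, 1, 8]]

The invariant factors of A (the non-unit diagonal entries of the Smith normal form of xI - A over ℚ[x]) are x(x - 5)(x^2 - 3x + 4), each dividing the next. The characteristic polynomial is their product, x(x - 5)(x^2 - 3x + 4).

The rational canonical form is the block-diagonal matrix of companion matrices C(f_i):
R = [[0, 0, 0, 0], [1, 0, 0, 20], [0, 1, 0, -19], [0, 0, 1, 8]].

Note the characteristic polynomial does not split into linear factors over ℚ, so A has no Jordan form over ℚ; the rational canonical form exists over any field.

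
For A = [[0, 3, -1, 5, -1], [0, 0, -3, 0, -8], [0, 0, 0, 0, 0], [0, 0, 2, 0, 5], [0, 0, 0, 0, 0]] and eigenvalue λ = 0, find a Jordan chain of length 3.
We seek v_1 ∈ ker(A^3) \ ker(A^2), then set v_{i+1} = A v_i.

One such chain is v_1 = [[-2, -3, 1, 2, 0]]^T, v_2 = [[0, -3, 0, 2, 0]]^T, v_3 = [[1, 0, 0, 0, 0]]^T. Check: A v_3 = [[0, 0, 0, 0, 0]]^T = 0.

v_1 = [[-2, -3, 1, 2, 0]]^T, v_2 = [[0, -3, 0, 2, 0]]^T, v_3 = [[1, 0, 0, 0, 0]]^T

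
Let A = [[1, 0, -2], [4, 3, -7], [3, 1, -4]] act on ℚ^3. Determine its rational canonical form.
R = [[0, 0, 5], [1, 0, 0], [0, 1, 0]]

The invariant factors of A (the non-unit diagonal entries of the Smith normal form of xI - A over ℚ[x]) are x^3 - 5, each dividing the next. The characteristic polynomial is their product, x^3 - 5.

The rational canonical form is the block-diagonal matrix of companion matrices C(f_i):
R = [[0, 0, 5], [1, 0, 0], [0, 1, 0]].

Note the characteristic polynomial does not split into linear factors over ℚ, so A has no Jordan form over ℚ; the rational canonical form exists over any field.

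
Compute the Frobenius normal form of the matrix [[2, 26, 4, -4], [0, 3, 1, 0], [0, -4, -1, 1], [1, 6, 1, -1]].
The invariant factors of A (the non-unit diagonal entries of the Smith normal form of xI - A over ℚ[x]) are (x - 3)(x^3 + 4x + 2), each dividing the next. The characteristic polynomial is their product, (x - 3)(x^3 + 4x + 2).

The rational canonical form is the block-diagonal matrix of companion matrices C(f_i):
R = [[0, 0, 0, 6], [1, 0, 0, 10], [0, 1, 0, -4], [0, 0, 1, 3]].

Note the characteristic polynomial does not split into linear factors over ℚ, so A has no Jordan form over ℚ; the rational canonical form exists over any field.

R = [[0, 0, 0, 6], [1, 0, 0, 10], [0, 1, 0, -4], [0, 0, 1, 3]]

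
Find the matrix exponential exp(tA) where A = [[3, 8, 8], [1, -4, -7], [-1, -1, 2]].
e^{tA} = [[e^{3*t}, (e^{8*t} - 1)*e^{-5*t}, (e^{8*t} - 1)*e^{-5*t}], [t*e^{3*t}, (t*e^{8*t} + 1)*e^{-5*t}, ((t - 1)*e^{8*t} + 1)*e^{-5*t}], [-t*e^{3*t}, -t*e^{3*t}, (1 - t)*e^{3*t}]]

A has Jordan form J = [[-5, 0, 0], [0, 3, 1], [0, 0, 3]] with A = PJP^{-1}, so e^{tA} = P e^{tJ} P^{-1}.

For a Jordan block J_k(λ), e^{tJ_k(λ)} = e^{λt} · (I + tN + t^2 N^2/2! + ... + t^{k-1} N^{k-1}/(k-1)!) where N is the nilpotent superdiagonal part.

Assembling the blocks and conjugating back gives the entries of e^{tA} as shown above.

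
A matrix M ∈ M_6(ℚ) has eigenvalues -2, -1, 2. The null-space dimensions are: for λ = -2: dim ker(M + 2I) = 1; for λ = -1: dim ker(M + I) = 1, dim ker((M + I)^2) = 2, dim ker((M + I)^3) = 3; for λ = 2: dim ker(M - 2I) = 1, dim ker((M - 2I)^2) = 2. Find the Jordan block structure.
Jordan blocks: (-2, 1), (-1, 3), (2, 2)

λ = -2: successive nullity increments [1] count blocks of size ≥ k; block sizes are [1].
λ = -1: successive nullity increments [1, 1, 1] count blocks of size ≥ k; block sizes are [3].
λ = 2: successive nullity increments [1, 1] count blocks of size ≥ k; block sizes are [2].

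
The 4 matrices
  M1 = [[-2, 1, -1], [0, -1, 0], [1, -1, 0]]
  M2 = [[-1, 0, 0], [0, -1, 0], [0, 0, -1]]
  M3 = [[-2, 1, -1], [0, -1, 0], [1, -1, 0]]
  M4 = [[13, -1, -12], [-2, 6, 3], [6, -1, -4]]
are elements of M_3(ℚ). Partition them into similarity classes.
Characteristic polynomials: χ_{M1} = (x + 1)^3, χ_{M2} = (x + 1)^3, χ_{M3} = (x + 1)^3, χ_{M4} = (x - 5)^3.

{M1, M3}: invariant factors x + 1, (x + 1)^2.

{M2}: invariant factors x + 1, x + 1, x + 1.

{M4}: invariant factors (x - 5)^3.

Matrices are similar if and only if their invariant-factor lists agree; the partition into similarity classes is {M1, M3}, {M2}, {M4}.

3 classes: {M1, M3}, {M2}, {M4}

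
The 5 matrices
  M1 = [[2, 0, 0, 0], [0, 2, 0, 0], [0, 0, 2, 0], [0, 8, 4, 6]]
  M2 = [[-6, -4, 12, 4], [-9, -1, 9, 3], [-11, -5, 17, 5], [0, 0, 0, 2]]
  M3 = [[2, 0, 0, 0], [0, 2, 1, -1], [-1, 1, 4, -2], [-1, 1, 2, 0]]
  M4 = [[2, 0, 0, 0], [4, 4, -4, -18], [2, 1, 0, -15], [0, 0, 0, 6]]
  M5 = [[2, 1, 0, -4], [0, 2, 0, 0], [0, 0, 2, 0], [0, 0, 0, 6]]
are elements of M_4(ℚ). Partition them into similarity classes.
Characteristic polynomials: χ_{M1} = (x - 6)(x - 2)^3, χ_{M2} = (x - 6)(x - 2)^3, χ_{M3} = (x - 2)^4, χ_{M4} = (x - 6)(x - 2)^3, χ_{M5} = (x - 6)(x - 2)^3.

{M1}: invariant factors x - 2, x - 2, (x - 6)(x - 2).

{M2, M4, M5}: invariant factors x - 2, (x - 6)(x - 2)^2.

{M3}: invariant factors x - 2, (x - 2)^3.

Matrices are similar if and only if their invariant-factor lists agree; the partition into similarity classes is {M1}, {M2, M4, M5}, {M3}.

3 classes: {M1}, {M2, M4, M5}, {M3}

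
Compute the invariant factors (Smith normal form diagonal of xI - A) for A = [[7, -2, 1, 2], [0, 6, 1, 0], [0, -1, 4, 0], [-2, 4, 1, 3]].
The Jordan structure of A has elementary divisors (x - 5)^3, (x - 5). Arranging the block sizes at each eigenvalue in decreasing order and taking row products gives the invariant factors.

Invariant factors (smallest first, each dividing the next): x - 5, (x - 5)^3.

Check: the last factor (x - 5)^3 is the minimal polynomial, and the product (x - 5)^4 is the characteristic polynomial.

x - 5, (x - 5)^3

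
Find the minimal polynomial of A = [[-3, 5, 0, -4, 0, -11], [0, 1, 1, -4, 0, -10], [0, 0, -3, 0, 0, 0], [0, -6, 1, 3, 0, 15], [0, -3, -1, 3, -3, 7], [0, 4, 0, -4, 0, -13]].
The characteristic polynomial factors as (x + 3)^6. The minimal polynomial is ∏(x - λ)^{k_λ} where k_λ is the size of the largest Jordan block at λ.

For λ = -3: rank(A + 3I) = 4, and the largest Jordan block has size 3 (the smallest k with rank((A + 3I)^k) = rank((A + 3I)^(k+1))).

So m_A(x) = (x + 3)^3.

m_A(x) = (x + 3)^3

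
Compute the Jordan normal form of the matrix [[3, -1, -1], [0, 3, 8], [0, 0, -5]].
The characteristic polynomial is det(xI - A) = (x - 3)^2(x + 5), so the eigenvalues are -5 (algebraic multiplicity 1), 3 (algebraic multiplicity 2).

For λ = -5: algebraic multiplicity 1 gives one 1×1 block.

For λ = 3: rank(A - 3I) = 2, rank((A - 3I)^2) = 1. The eigenspace has dimension 3 - 2 = 1, so there is 1 Jordan block; the rank sequence gives block sizes [2].

Assembling the blocks gives the Jordan form J above.

J = [[-5, 0, 0], [0, 3, 1], [0, 0, 3]]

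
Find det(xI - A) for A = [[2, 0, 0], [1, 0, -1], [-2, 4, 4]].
χ_A(x) = (x - 2)^3

xI - A = [[x - 2, 0, 0], [-1, x, 1], [2, -4, x - 4]].

Expanding det(xI - A) along the first row:
det(xI - A) = + (x - 2)·det([[x, 1], [-4, x - 4]]) - (0)·det([[-1, 1], [2, x - 4]]) + (0)·det([[-1, x], [2, -4]]).

Evaluating gives χ_A(x) = x^3 - 6x^2 + 12x - 8 = (x - 2)^3.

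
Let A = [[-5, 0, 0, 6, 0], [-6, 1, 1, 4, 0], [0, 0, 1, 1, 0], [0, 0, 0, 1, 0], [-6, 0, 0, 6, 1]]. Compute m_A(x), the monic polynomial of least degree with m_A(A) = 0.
The characteristic polynomial factors as (x - 1)^4(x + 5). The minimal polynomial is ∏(x - λ)^{k_λ} where k_λ is the size of the largest Jordan block at λ.

For λ = -5: rank(A + 5I) = 4, and the largest Jordan block has size 1 (the smallest k with rank((A + 5I)^k) = rank((A + 5I)^(k+1))).
For λ = 1: rank(A - I) = 3, and the largest Jordan block has size 3 (the smallest k with rank((A - I)^k) = rank((A - I)^(k+1))).

So m_A(x) = (x - 1)^3(x + 5).

m_A(x) = (x - 1)^3(x + 5)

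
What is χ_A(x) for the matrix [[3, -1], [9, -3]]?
χ_A(x) = x^2

xI - A = [[x - 3, 1], [-9, x + 3]].

Expanding det(xI - A) along the first row:
det(xI - A) = + (x - 3)·det([[x + 3]]) - (1)·det([[-9]]).

Evaluating gives χ_A(x) = x^2.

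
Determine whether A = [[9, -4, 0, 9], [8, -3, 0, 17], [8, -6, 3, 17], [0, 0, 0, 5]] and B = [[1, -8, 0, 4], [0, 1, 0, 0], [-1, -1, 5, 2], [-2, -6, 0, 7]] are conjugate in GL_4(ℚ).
Yes.

Two matrices over a field are similar if and only if they have the same invariant factors.

Both A and B have characteristic polynomial (x - 5)^2(x - 3)(x - 1) and minimal polynomial (x - 5)^2(x - 3)(x - 1). Computing further, both have invariant factors (x - 5)^2(x - 3)(x - 1). Hence A and B are similar.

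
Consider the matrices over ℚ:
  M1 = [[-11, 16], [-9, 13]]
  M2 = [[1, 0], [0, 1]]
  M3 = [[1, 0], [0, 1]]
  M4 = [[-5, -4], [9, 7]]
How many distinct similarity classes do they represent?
Characteristic polynomials: χ_{M1} = (x - 1)^2, χ_{M2} = (x - 1)^2, χ_{M3} = (x - 1)^2, χ_{M4} = (x - 1)^2.

{M1, M4}: invariant factors (x - 1)^2.

{M2, M3}: invariant factors x - 1, x - 1.

Matrices are similar if and only if their invariant-factor lists agree; the partition into similarity classes is {M1, M4}, {M2, M3}.

2 classes: {M1, M4}, {M2, M3}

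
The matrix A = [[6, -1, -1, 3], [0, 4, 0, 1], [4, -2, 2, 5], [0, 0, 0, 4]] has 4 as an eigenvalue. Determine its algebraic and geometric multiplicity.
algebraic multiplicity 4, geometric multiplicity 2

The characteristic polynomial is (x - 4)^4, so the factor x - 4 appears with exponent 4: the algebraic multiplicity is 4.

rank(A - 4I) = 2, so the eigenspace has dimension 4 - 2 = 2: the geometric multiplicity is 2.

Since 2 < 4, A is not diagonalizable.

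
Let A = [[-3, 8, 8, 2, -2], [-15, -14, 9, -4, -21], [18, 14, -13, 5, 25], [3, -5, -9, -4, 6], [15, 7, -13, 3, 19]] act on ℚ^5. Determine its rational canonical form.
R = [[-3, 0, 0, 0, 0], [0, 0, -9, 0, 0], [0, 1, -6, 0, 0], [0, 0, 0, 0, -9], [0, 0, 0, 1, -6]]

The invariant factors of A (the non-unit diagonal entries of the Smith normal form of xI - A over ℚ[x]) are x + 3, (x + 3)^2, (x + 3)^2, each dividing the next. The characteristic polynomial is their product, (x + 3)^5.

The rational canonical form is the block-diagonal matrix of companion matrices C(f_i):
R = [[-3, 0, 0, 0, 0], [0, 0, -9, 0, 0], [0, 1, -6, 0, 0], [0, 0, 0, 0, -9], [0, 0, 0, 1, -6]].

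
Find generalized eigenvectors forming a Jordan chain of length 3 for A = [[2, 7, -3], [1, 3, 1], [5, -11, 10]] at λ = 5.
We seek v_1 ∈ ker((A - 5I)^3) \ ker((A - 5I)^2), then set v_{i+1} = (A - 5I) v_i.

One such chain is v_1 = [[-2, 2, 7]]^T, v_2 = [[-1, 1, 3]]^T, v_3 = [[1, 0, -1]]^T. Check: (A - 5I) v_3 = [[0, 0, 0]]^T = 0.

v_1 = [[-2, 2, 7]]^T, v_2 = [[-1, 1, 3]]^T, v_3 = [[1, 0, -1]]^T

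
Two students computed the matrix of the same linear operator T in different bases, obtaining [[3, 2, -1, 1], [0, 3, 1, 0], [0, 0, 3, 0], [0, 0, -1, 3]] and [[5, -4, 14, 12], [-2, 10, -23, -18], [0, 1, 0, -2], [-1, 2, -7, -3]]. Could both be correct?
Yes.

Two matrices over a field are similar if and only if they have the same invariant factors.

Both A and B have characteristic polynomial (x - 3)^4 and minimal polynomial (x - 3)^3. Computing further, both have invariant factors x - 3, (x - 3)^3. Hence A and B are similar.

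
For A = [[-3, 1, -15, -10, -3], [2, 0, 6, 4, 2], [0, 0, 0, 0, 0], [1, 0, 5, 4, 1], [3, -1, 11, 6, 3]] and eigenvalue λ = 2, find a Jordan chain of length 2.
v_1 = [[0, 1, 0, 0, 1]]^T, v_2 = [[-2, 0, 0, 1, 0]]^T

We seek v_1 ∈ ker((A - 2I)^2) \ ker(A - 2I), then set v_{i+1} = (A - 2I) v_i.

One such chain is v_1 = [[0, 1, 0, 0, 1]]^T, v_2 = [[-2, 0, 0, 1, 0]]^T. Check: (A - 2I) v_2 = [[0, 0, 0, 0, 0]]^T = 0.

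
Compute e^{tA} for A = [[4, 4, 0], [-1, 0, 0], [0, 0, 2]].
A has Jordan form J = [[2, 1, 0], [0, 2, 0], [0, 0, 2]] with A = PJP^{-1}, so e^{tA} = P e^{tJ} P^{-1}.

For a Jordan block J_k(λ), e^{tJ_k(λ)} = e^{λt} · (I + tN + t^2 N^2/2! + ... + t^{k-1} N^{k-1}/(k-1)!) where N is the nilpotent superdiagonal part.

Assembling the blocks and conjugating back gives the entries of e^{tA} as shown above.

e^{tA} = [[(2*t + 1)*e^{2*t}, 4*t*e^{2*t}, 0], [-t*e^{2*t}, (1 - 2*t)*e^{2*t}, 0], [0, 0, e^{2*t}]]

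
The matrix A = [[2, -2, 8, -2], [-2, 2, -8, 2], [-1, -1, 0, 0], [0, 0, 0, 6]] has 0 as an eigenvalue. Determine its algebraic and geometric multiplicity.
The characteristic polynomial is x^2(x - 6)(x - 4), so the factor x appears with exponent 2: the algebraic multiplicity is 2.

rank(A) = 3, so the eigenspace has dimension 4 - 3 = 1: the geometric multiplicity is 1.

Since 1 < 2, A is not diagonalizable.

algebraic multiplicity 2, geometric multiplicity 1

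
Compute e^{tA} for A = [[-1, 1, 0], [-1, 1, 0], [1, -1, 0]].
e^{tA} = [[1 - t, t, 0], [-t, t + 1, 0], [t, -t, 1]]

A has Jordan form J = [[0, 1, 0], [0, 0, 0], [0, 0, 0]] with A = PJP^{-1}, so e^{tA} = P e^{tJ} P^{-1}.

For a Jordan block J_k(λ), e^{tJ_k(λ)} = e^{λt} · (I + tN + t^2 N^2/2! + ... + t^{k-1} N^{k-1}/(k-1)!) where N is the nilpotent superdiagonal part.

Assembling the blocks and conjugating back gives the entries of e^{tA} as shown above.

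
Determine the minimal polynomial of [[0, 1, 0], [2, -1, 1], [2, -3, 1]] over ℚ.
The characteristic polynomial factors as x^3. The minimal polynomial is ∏(x - λ)^{k_λ} where k_λ is the size of the largest Jordan block at λ.

For λ = 0: rank(A) = 2, and the largest Jordan block has size 3 (the smallest k with rank(A^k) = rank(A^(k+1))).

So m_A(x) = x^3.

m_A(x) = x^3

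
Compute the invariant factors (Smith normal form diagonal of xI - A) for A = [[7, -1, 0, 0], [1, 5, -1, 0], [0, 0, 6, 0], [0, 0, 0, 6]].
x - 6, (x - 6)^3

The Jordan structure of A has elementary divisors (x - 6)^3, (x - 6). Arranging the block sizes at each eigenvalue in decreasing order and taking row products gives the invariant factors.

Invariant factors (smallest first, each dividing the next): x - 6, (x - 6)^3.

Check: the last factor (x - 6)^3 is the minimal polynomial, and the product (x - 6)^4 is the characteristic polynomial.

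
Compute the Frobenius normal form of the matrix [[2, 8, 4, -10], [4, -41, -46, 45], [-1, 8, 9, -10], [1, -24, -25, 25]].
The invariant factors of A (the non-unit diagonal entries of the Smith normal form of xI - A over ℚ[x]) are (x - 2)(x + 1)^2(x + 5), each dividing the next. The characteristic polynomial is their product, (x - 2)(x + 1)^2(x + 5).

The rational canonical form is the block-diagonal matrix of companion matrices C(f_i):
R = [[0, 0, 0, 10], [1, 0, 0, 17], [0, 1, 0, 3], [0, 0, 1, -5]].

R = [[0, 0, 0, 10], [1, 0, 0, 17], [0, 1, 0, 3], [0, 0, 1, -5]]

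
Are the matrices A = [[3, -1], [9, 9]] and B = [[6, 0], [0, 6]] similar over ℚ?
No.

Both have characteristic polynomial (x - 6)^2, but the minimal polynomial of A is (x - 6)^2 while the minimal polynomial of B is x - 6. The minimal polynomial is a similarity invariant, so A and B are not similar.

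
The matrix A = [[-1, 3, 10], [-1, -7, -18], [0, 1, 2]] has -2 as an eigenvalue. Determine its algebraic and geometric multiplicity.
algebraic multiplicity 3, geometric multiplicity 1

The characteristic polynomial is (x + 2)^3, so the factor x + 2 appears with exponent 3: the algebraic multiplicity is 3.

rank(A + 2I) = 2, so the eigenspace has dimension 3 - 2 = 1: the geometric multiplicity is 1.

Since 1 < 3, A is not diagonalizable.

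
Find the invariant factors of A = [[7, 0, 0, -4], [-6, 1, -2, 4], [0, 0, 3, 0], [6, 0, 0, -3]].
The Jordan structure of A has elementary divisors (x - 1), (x - 1), (x - 3), (x - 3). Arranging the block sizes at each eigenvalue in decreasing order and taking row products gives the invariant factors.

Invariant factors (smallest first, each dividing the next): (x - 3)(x - 1), (x - 3)(x - 1).

Check: the last factor (x - 3)(x - 1) is the minimal polynomial, and the product (x - 3)^2(x - 1)^2 is the characteristic polynomial.

(x - 3)(x - 1), (x - 3)(x - 1)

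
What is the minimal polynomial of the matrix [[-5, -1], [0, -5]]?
The characteristic polynomial factors as (x + 5)^2. The minimal polynomial is ∏(x - λ)^{k_λ} where k_λ is the size of the largest Jordan block at λ.

For λ = -5: rank(A + 5I) = 1, and the largest Jordan block has size 2 (the smallest k with rank((A + 5I)^k) = rank((A + 5I)^(k+1))).

So m_A(x) = (x + 5)^2.

m_A(x) = (x + 5)^2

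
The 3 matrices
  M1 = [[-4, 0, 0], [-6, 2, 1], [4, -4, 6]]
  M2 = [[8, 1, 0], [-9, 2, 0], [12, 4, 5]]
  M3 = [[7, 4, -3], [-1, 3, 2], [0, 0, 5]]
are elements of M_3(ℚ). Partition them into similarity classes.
3 classes: {M1}, {M2}, {M3}

Characteristic polynomials: χ_{M1} = (x - 4)^2(x + 4), χ_{M2} = (x - 5)^3, χ_{M3} = (x - 5)^3.

{M1}: invariant factors (x - 4)^2(x + 4).

{M2}: invariant factors x - 5, (x - 5)^2.

{M3}: invariant factors (x - 5)^3.

Matrices are similar if and only if their invariant-factor lists agree; the partition into similarity classes is {M1}, {M2}, {M3}.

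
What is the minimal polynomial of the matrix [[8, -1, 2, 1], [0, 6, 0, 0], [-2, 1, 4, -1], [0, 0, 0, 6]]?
m_A(x) = (x - 6)^2

The characteristic polynomial factors as (x - 6)^4. The minimal polynomial is ∏(x - λ)^{k_λ} where k_λ is the size of the largest Jordan block at λ.

For λ = 6: rank(A - 6I) = 1, and the largest Jordan block has size 2 (the smallest k with rank((A - 6I)^k) = rank((A - 6I)^(k+1))).

So m_A(x) = (x - 6)^2.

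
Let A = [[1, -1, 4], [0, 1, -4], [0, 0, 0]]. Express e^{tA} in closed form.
e^{tA} = [[e^{t}, -t*e^{t}, 4*t*e^{t}], [0, e^{t}, 4 - 4*e^{t}], [0, 0, 1]]

A has Jordan form J = [[0, 0, 0], [0, 1, 1], [0, 0, 1]] with A = PJP^{-1}, so e^{tA} = P e^{tJ} P^{-1}.

For a Jordan block J_k(λ), e^{tJ_k(λ)} = e^{λt} · (I + tN + t^2 N^2/2! + ... + t^{k-1} N^{k-1}/(k-1)!) where N is the nilpotent superdiagonal part.

Assembling the blocks and conjugating back gives the entries of e^{tA} as shown above.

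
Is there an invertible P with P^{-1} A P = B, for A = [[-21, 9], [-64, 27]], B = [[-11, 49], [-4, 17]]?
Yes.

Two matrices over a field are similar if and only if they have the same invariant factors.

Both A and B have characteristic polynomial (x - 3)^2 and minimal polynomial (x - 3)^2. Computing further, both have invariant factors (x - 3)^2. Hence A and B are similar.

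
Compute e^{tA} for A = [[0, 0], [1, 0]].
e^{tA} = [[1, 0], [t, 1]]

A has Jordan form J = [[0, 1], [0, 0]] with A = PJP^{-1}, so e^{tA} = P e^{tJ} P^{-1}.

For a Jordan block J_k(λ), e^{tJ_k(λ)} = e^{λt} · (I + tN + t^2 N^2/2! + ... + t^{k-1} N^{k-1}/(k-1)!) where N is the nilpotent superdiagonal part.

Assembling the blocks and conjugating back gives the entries of e^{tA} as shown above.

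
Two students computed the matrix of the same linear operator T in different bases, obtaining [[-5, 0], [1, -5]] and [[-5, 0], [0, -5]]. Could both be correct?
No.

Both have characteristic polynomial (x + 5)^2, but the minimal polynomial of A is (x + 5)^2 while the minimal polynomial of B is x + 5. The minimal polynomial is a similarity invariant, so A and B are not similar.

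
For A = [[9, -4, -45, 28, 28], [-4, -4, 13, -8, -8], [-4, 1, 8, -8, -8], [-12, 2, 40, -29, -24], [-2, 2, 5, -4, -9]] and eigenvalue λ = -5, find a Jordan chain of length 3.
We seek v_1 ∈ ker((A + 5I)^3) \ ker((A + 5I)^2), then set v_{i+1} = (A + 5I) v_i.

One such chain is v_1 = [[-3, 0, 1, 3, 0]]^T, v_2 = [[-3, 1, 1, 4, -1]]^T, v_3 = [[-7, 2, 2, 6, 1]]^T. Check: (A + 5I) v_3 = [[0, 0, 0, 0, 0]]^T = 0.

v_1 = [[-3, 0, 1, 3, 0]]^T, v_2 = [[-3, 1, 1, 4, -1]]^T, v_3 = [[-7, 2, 2, 6, 1]]^T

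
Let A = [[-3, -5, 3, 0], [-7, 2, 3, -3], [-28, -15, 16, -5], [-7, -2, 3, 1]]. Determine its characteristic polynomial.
χ_A(x) = (x - 4)^4

xI - A = [[x + 3, 5, -3, 0], [7, x - 2, -3, 3], [28, 15, x - 16, 5], [7, 2, -3, x - 1]].

Expanding det(xI - A) along the first row:
det(xI - A) = + (x + 3)·det([[x - 2, -3, 3], [15, x - 16, 5], [2, -3, x - 1]]) - (5)·det([[7, -3, 3], [28, x - 16, 5], [7, -3, x - 1]]) + (-3)·det([[7, x - 2, 3], [28, 15, 5], [7, 2, x - 1]]) - (0)·det([[7, x - 2, -3], [28, 15, x - 16], [7, 2, -3]]).

Evaluating gives χ_A(x) = x^4 - 16x^3 + 96x^2 - 256x + 256 = (x - 4)^4.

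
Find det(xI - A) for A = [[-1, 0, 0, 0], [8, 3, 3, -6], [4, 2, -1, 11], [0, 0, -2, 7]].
xI - A = [[x + 1, 0, 0, 0], [-8, x - 3, -3, 6], [-4, -2, x + 1, -11], [0, 0, 2, x - 7]].

Expanding det(xI - A) along the first row:
det(xI - A) = + (x + 1)·det([[x - 3, -3, 6], [-2, x + 1, -11], [0, 2, x - 7]]) - (0)·det([[-8, -3, 6], [-4, x + 1, -11], [0, 2, x - 7]]) + (0)·det([[-8, x - 3, 6], [-4, -2, -11], [0, 0, x - 7]]) - (0)·det([[-8, x - 3, -3], [-4, -2, x + 1], [0, 0, 2]]).

Evaluating gives χ_A(x) = x^4 - 8x^3 + 18x^2 - 27 = (x - 3)^3(x + 1).

χ_A(x) = (x - 3)^3(x + 1)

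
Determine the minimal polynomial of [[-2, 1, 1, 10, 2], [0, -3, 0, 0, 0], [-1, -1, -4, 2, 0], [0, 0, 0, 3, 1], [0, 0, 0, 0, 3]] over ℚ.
The characteristic polynomial factors as (x - 3)^2(x + 3)^3. The minimal polynomial is ∏(x - λ)^{k_λ} where k_λ is the size of the largest Jordan block at λ.

For λ = -3: rank(A + 3I) = 3, and the largest Jordan block has size 2 (the smallest k with rank((A + 3I)^k) = rank((A + 3I)^(k+1))).
For λ = 3: rank(A - 3I) = 4, and the largest Jordan block has size 2 (the smallest k with rank((A - 3I)^k) = rank((A - 3I)^(k+1))).

So m_A(x) = (x - 3)^2(x + 3)^2.

m_A(x) = (x - 3)^2(x + 3)^2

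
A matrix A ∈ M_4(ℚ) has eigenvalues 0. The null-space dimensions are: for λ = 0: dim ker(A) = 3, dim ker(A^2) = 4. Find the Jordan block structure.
Jordan blocks: (0, 2), (0, 1), (0, 1)

λ = 0: successive nullity increments [3, 1] count blocks of size ≥ k; block sizes are [2, 1, 1].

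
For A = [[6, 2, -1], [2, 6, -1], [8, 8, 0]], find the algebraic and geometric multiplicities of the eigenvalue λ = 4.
algebraic multiplicity 3, geometric multiplicity 2

The characteristic polynomial is (x - 4)^3, so the factor x - 4 appears with exponent 3: the algebraic multiplicity is 3.

rank(A - 4I) = 1, so the eigenspace has dimension 3 - 1 = 2: the geometric multiplicity is 2.

Since 2 < 3, A is not diagonalizable.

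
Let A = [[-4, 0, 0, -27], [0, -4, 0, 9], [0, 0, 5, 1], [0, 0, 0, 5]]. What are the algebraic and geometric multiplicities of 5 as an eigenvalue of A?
algebraic multiplicity 2, geometric multiplicity 1

The characteristic polynomial is (x - 5)^2(x + 4)^2, so the factor x - 5 appears with exponent 2: the algebraic multiplicity is 2.

rank(A - 5I) = 3, so the eigenspace has dimension 4 - 3 = 1: the geometric multiplicity is 1.

Since 1 < 2, A is not diagonalizable.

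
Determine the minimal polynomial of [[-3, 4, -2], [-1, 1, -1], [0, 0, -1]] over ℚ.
The characteristic polynomial factors as (x + 1)^3. The minimal polynomial is ∏(x - λ)^{k_λ} where k_λ is the size of the largest Jordan block at λ.

For λ = -1: rank(A + I) = 1, and the largest Jordan block has size 2 (the smallest k with rank((A + I)^k) = rank((A + I)^(k+1))).

So m_A(x) = (x + 1)^2.

m_A(x) = (x + 1)^2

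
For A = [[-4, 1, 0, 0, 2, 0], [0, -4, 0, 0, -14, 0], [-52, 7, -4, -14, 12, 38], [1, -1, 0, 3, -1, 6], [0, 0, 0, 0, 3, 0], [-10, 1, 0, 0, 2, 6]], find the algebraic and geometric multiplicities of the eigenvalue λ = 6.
algebraic multiplicity 1, geometric multiplicity 1

The characteristic polynomial is (x - 6)(x - 3)^2(x + 4)^3, so the factor x - 6 appears with exponent 1: the algebraic multiplicity is 1.

rank(A - 6I) = 5, so the eigenspace has dimension 6 - 5 = 1: the geometric multiplicity is 1.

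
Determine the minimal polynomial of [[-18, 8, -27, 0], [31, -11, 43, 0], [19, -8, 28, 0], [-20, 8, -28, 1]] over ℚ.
The characteristic polynomial factors as (x - 1)^3(x + 3). The minimal polynomial is ∏(x - λ)^{k_λ} where k_λ is the size of the largest Jordan block at λ.

For λ = -3: rank(A + 3I) = 3, and the largest Jordan block has size 1 (the smallest k with rank((A + 3I)^k) = rank((A + 3I)^(k+1))).
For λ = 1: rank(A - I) = 2, and the largest Jordan block has size 2 (the smallest k with rank((A - I)^k) = rank((A - I)^(k+1))).

So m_A(x) = (x - 1)^2(x + 3).

m_A(x) = (x - 1)^2(x + 3)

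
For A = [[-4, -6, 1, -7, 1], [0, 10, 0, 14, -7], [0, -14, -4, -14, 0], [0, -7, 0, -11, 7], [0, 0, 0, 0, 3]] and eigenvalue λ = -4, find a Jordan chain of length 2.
v_1 = [[0, 1, 0, -1, 0]]^T, v_2 = [[1, 0, 0, 0, 0]]^T

We seek v_1 ∈ ker((A + 4I)^2) \ ker(A + 4I), then set v_{i+1} = (A + 4I) v_i.

One such chain is v_1 = [[0, 1, 0, -1, 0]]^T, v_2 = [[1, 0, 0, 0, 0]]^T. Check: (A + 4I) v_2 = [[0, 0, 0, 0, 0]]^T = 0.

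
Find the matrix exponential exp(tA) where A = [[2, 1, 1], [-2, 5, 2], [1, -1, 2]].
e^{tA} = [[(1 - t)*e^{3*t}, t*e^{3*t}, t*e^{3*t}], [-2*t*e^{3*t}, (2*t + 1)*e^{3*t}, 2*t*e^{3*t}], [t*e^{3*t}, -t*e^{3*t}, (1 - t)*e^{3*t}]]

A has Jordan form J = [[3, 1, 0], [0, 3, 0], [0, 0, 3]] with A = PJP^{-1}, so e^{tA} = P e^{tJ} P^{-1}.

For a Jordan block J_k(λ), e^{tJ_k(λ)} = e^{λt} · (I + tN + t^2 N^2/2! + ... + t^{k-1} N^{k-1}/(k-1)!) where N is the nilpotent superdiagonal part.

Assembling the blocks and conjugating back gives the entries of e^{tA} as shown above.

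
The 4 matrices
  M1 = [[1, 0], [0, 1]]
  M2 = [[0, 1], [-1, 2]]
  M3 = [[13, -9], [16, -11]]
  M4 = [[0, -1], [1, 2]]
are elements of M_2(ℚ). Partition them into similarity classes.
2 classes: {M1}, {M2, M3, M4}

Characteristic polynomials: χ_{M1} = (x - 1)^2, χ_{M2} = (x - 1)^2, χ_{M3} = (x - 1)^2, χ_{M4} = (x - 1)^2.

{M1}: invariant factors x - 1, x - 1.

{M2, M3, M4}: invariant factors (x - 1)^2.

Matrices are similar if and only if their invariant-factor lists agree; the partition into similarity classes is {M1}, {M2, M3, M4}.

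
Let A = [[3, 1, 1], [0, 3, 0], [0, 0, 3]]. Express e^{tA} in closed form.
e^{tA} = [[e^{3*t}, t*e^{3*t}, t*e^{3*t}], [0, e^{3*t}, 0], [0, 0, e^{3*t}]]

A has Jordan form J = [[3, 1, 0], [0, 3, 0], [0, 0, 3]] with A = PJP^{-1}, so e^{tA} = P e^{tJ} P^{-1}.

For a Jordan block J_k(λ), e^{tJ_k(λ)} = e^{λt} · (I + tN + t^2 N^2/2! + ... + t^{k-1} N^{k-1}/(k-1)!) where N is the nilpotent superdiagonal part.

Assembling the blocks and conjugating back gives the entries of e^{tA} as shown above.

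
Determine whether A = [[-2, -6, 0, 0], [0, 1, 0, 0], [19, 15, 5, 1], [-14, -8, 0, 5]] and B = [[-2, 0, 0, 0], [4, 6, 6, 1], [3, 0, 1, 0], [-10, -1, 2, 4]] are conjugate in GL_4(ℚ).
Yes.

Two matrices over a field are similar if and only if they have the same invariant factors.

Both A and B have characteristic polynomial (x - 5)^2(x - 1)(x + 2) and minimal polynomial (x - 5)^2(x - 1)(x + 2). Computing further, both have invariant factors (x - 5)^2(x - 1)(x + 2). Hence A and B are similar.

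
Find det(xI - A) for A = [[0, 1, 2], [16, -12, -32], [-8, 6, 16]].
χ_A(x) = x^2(x - 4)

xI - A = [[x, -1, -2], [-16, x + 12, 32], [8, -6, x - 16]].

Expanding det(xI - A) along the first row:
det(xI - A) = + (x)·det([[x + 12, 32], [-6, x - 16]]) - (-1)·det([[-16, 32], [8, x - 16]]) + (-2)·det([[-16, x + 12], [8, -6]]).

Evaluating gives χ_A(x) = x^3 - 4x^2 = x^2(x - 4).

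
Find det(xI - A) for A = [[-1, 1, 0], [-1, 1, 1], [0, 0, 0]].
χ_A(x) = x^3

xI - A = [[x + 1, -1, 0], [1, x - 1, -1], [0, 0, x]].

Expanding det(xI - A) along the first row:
det(xI - A) = + (x + 1)·det([[x - 1, -1], [0, x]]) - (-1)·det([[1, -1], [0, x]]) + (0)·det([[1, x - 1], [0, 0]]).

Evaluating gives χ_A(x) = x^3.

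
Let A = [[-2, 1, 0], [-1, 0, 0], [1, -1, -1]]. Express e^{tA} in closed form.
A has Jordan form J = [[-1, 1, 0], [0, -1, 0], [0, 0, -1]] with A = PJP^{-1}, so e^{tA} = P e^{tJ} P^{-1}.

For a Jordan block J_k(λ), e^{tJ_k(λ)} = e^{λt} · (I + tN + t^2 N^2/2! + ... + t^{k-1} N^{k-1}/(k-1)!) where N is the nilpotent superdiagonal part.

Assembling the blocks and conjugating back gives the entries of e^{tA} as shown above.

e^{tA} = [[(1 - t)*e^{-t}, t*e^{-t}, 0], [-t*e^{-t}, (t + 1)*e^{-t}, 0], [t*e^{-t}, -t*e^{-t}, e^{-t}]]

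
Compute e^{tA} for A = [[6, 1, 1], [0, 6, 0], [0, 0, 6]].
A has Jordan form J = [[6, 1, 0], [0, 6, 0], [0, 0, 6]] with A = PJP^{-1}, so e^{tA} = P e^{tJ} P^{-1}.

For a Jordan block J_k(λ), e^{tJ_k(λ)} = e^{λt} · (I + tN + t^2 N^2/2! + ... + t^{k-1} N^{k-1}/(k-1)!) where N is the nilpotent superdiagonal part.

Assembling the blocks and conjugating back gives the entries of e^{tA} as shown above.

e^{tA} = [[e^{6*t}, t*e^{6*t}, t*e^{6*t}], [0, e^{6*t}, 0], [0, 0, e^{6*t}]]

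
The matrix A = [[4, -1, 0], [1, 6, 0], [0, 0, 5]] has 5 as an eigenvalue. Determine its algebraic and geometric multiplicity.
The characteristic polynomial is (x - 5)^3, so the factor x - 5 appears with exponent 3: the algebraic multiplicity is 3.

rank(A - 5I) = 1, so the eigenspace has dimension 3 - 1 = 2: the geometric multiplicity is 2.

Since 2 < 3, A is not diagonalizable.

algebraic multiplicity 3, geometric multiplicity 2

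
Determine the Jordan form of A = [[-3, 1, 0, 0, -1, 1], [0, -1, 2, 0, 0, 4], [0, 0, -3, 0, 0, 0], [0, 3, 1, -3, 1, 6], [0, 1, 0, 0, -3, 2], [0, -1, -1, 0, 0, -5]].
J = [[-3, 1, 0, 0, 0, 0], [0, -3, 1, 0, 0, 0], [0, 0, -3, 0, 0, 0], [0, 0, 0, -3, 1, 0], [0, 0, 0, 0, -3, 1], [0, 0, 0, 0, 0, -3]]

The characteristic polynomial is det(xI - A) = (x + 3)^6, so the eigenvalues are -3 (algebraic multiplicity 6).

For λ = -3: rank(A + 3I) = 4, rank((A + 3I)^2) = 2, rank((A + 3I)^3) = 0. The eigenspace has dimension 6 - 4 = 2, so there are 2 Jordan blocks; the rank sequence gives block sizes [3, 3].

Assembling the blocks gives the Jordan form J above.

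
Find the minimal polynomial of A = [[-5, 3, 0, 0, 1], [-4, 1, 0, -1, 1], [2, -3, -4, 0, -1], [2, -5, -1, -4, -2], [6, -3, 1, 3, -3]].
The characteristic polynomial factors as (x + 3)^5. The minimal polynomial is ∏(x - λ)^{k_λ} where k_λ is the size of the largest Jordan block at λ.

For λ = -3: rank(A + 3I) = 3, and the largest Jordan block has size 3 (the smallest k with rank((A + 3I)^k) = rank((A + 3I)^(k+1))).

So m_A(x) = (x + 3)^3.

m_A(x) = (x + 3)^3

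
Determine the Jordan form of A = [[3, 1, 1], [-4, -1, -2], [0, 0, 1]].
The characteristic polynomial is det(xI - A) = (x - 1)^3, so the eigenvalues are 1 (algebraic multiplicity 3).

For λ = 1: rank(A - I) = 1, rank((A - I)^2) = 0. The eigenspace has dimension 3 - 1 = 2, so there are 2 Jordan blocks; the rank sequence gives block sizes [2, 1].

Assembling the blocks gives the Jordan form J above.

J = [[1, 1, 0], [0, 1, 0], [0, 0, 1]]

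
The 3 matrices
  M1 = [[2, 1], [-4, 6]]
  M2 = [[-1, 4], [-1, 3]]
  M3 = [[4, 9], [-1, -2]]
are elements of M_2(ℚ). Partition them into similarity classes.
Characteristic polynomials: χ_{M1} = (x - 4)^2, χ_{M2} = (x - 1)^2, χ_{M3} = (x - 1)^2.

{M1}: invariant factors (x - 4)^2.

{M2, M3}: invariant factors (x - 1)^2.

Matrices are similar if and only if their invariant-factor lists agree; the partition into similarity classes is {M1}, {M2, M3}.

2 classes: {M1}, {M2, M3}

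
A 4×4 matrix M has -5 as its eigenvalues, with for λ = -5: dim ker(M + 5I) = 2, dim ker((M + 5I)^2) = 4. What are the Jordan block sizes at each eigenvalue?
Jordan blocks: (-5, 2), (-5, 2)

λ = -5: successive nullity increments [2, 2] count blocks of size ≥ k; block sizes are [2, 2].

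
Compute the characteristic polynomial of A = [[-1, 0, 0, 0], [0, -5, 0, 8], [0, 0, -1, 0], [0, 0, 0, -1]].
xI - A = [[x + 1, 0, 0, 0], [0, x + 5, 0, -8], [0, 0, x + 1, 0], [0, 0, 0, x + 1]].

Expanding det(xI - A) along the first row:
det(xI - A) = + (x + 1)·det([[x + 5, 0, -8], [0, x + 1, 0], [0, 0, x + 1]]) - (0)·det([[0, 0, -8], [0, x + 1, 0], [0, 0, x + 1]]) + (0)·det([[0, x + 5, -8], [0, 0, 0], [0, 0, x + 1]]) - (0)·det([[0, x + 5, 0], [0, 0, x + 1], [0, 0, 0]]).

Evaluating gives χ_A(x) = x^4 + 8x^3 + 18x^2 + 16x + 5 = (x + 1)^3(x + 5).

χ_A(x) = (x + 1)^3(x + 5)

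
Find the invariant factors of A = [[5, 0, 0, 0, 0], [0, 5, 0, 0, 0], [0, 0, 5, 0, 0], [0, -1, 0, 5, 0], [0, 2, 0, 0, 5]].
x - 5, x - 5, x - 5, (x - 5)^2

The Jordan structure of A has elementary divisors (x - 5)^2, (x - 5), (x - 5), (x - 5). Arranging the block sizes at each eigenvalue in decreasing order and taking row products gives the invariant factors.

Invariant factors (smallest first, each dividing the next): x - 5, x - 5, x - 5, (x - 5)^2.

Check: the last factor (x - 5)^2 is the minimal polynomial, and the product (x - 5)^5 is the characteristic polynomial.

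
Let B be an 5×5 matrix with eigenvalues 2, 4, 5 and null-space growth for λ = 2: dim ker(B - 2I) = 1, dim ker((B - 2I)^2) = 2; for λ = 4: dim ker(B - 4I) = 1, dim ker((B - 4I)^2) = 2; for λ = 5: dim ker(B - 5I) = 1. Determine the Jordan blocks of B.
Jordan blocks: (2, 2), (4, 2), (5, 1)

λ = 2: successive nullity increments [1, 1] count blocks of size ≥ k; block sizes are [2].
λ = 4: successive nullity increments [1, 1] count blocks of size ≥ k; block sizes are [2].
λ = 5: successive nullity increments [1] count blocks of size ≥ k; block sizes are [1].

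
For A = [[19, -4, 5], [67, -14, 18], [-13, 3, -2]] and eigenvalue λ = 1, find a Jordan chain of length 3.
v_1 = [[1, 3, -1]]^T, v_2 = [[1, 4, -1]]^T, v_3 = [[-3, -11, 2]]^T

We seek v_1 ∈ ker((A - I)^3) \ ker((A - I)^2), then set v_{i+1} = (A - I) v_i.

One such chain is v_1 = [[1, 3, -1]]^T, v_2 = [[1, 4, -1]]^T, v_3 = [[-3, -11, 2]]^T. Check: (A - I) v_3 = [[0, 0, 0]]^T = 0.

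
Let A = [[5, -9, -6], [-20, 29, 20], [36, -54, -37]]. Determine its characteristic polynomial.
xI - A = [[x - 5, 9, 6], [20, x - 29, -20], [-36, 54, x + 37]].

Expanding det(xI - A) along the first row:
det(xI - A) = + (x - 5)·det([[x - 29, -20], [54, x + 37]]) - (9)·det([[20, -20], [-36, x + 37]]) + (6)·det([[20, x - 29], [-36, 54]]).

Evaluating gives χ_A(x) = x^3 + 3x^2 + 3x + 1 = (x + 1)^3.

χ_A(x) = (x + 1)^3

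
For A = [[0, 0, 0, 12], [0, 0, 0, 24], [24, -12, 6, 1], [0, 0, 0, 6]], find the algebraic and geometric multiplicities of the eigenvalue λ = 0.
algebraic multiplicity 2, geometric multiplicity 2

The characteristic polynomial is x^2(x - 6)^2, so the factor x appears with exponent 2: the algebraic multiplicity is 2.

rank(A) = 2, so the eigenspace has dimension 4 - 2 = 2: the geometric multiplicity is 2.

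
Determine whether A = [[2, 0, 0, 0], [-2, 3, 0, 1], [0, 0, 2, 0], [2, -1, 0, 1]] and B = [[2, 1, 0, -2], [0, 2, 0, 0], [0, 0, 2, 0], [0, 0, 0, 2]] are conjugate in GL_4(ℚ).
Two matrices over a field are similar if and only if they have the same invariant factors.

Both A and B have characteristic polynomial (x - 2)^4 and minimal polynomial (x - 2)^2. Computing further, both have invariant factors x - 2, x - 2, (x - 2)^2. Hence A and B are similar.

Yes.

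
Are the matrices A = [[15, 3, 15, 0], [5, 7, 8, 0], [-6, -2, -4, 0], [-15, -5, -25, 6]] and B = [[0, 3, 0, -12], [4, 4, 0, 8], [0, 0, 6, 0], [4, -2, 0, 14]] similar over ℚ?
No.

Both have characteristic polynomial (x - 6)^4, but the minimal polynomial of A is (x - 6)^3 while the minimal polynomial of B is (x - 6)^2. The minimal polynomial is a similarity invariant, so A and B are not similar.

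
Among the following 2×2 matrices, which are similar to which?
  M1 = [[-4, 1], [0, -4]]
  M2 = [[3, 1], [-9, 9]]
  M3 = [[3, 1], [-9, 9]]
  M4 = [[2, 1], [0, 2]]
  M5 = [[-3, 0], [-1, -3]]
Characteristic polynomials: χ_{M1} = (x + 4)^2, χ_{M2} = (x - 6)^2, χ_{M3} = (x - 6)^2, χ_{M4} = (x - 2)^2, χ_{M5} = (x + 3)^2.

{M1}: invariant factors (x + 4)^2.

{M2, M3}: invariant factors (x - 6)^2.

{M4}: invariant factors (x - 2)^2.

{M5}: invariant factors (x + 3)^2.

Matrices are similar if and only if their invariant-factor lists agree; the partition into similarity classes is {M1}, {M2, M3}, {M4}, {M5}.

4 classes: {M1}, {M2, M3}, {M4}, {M5}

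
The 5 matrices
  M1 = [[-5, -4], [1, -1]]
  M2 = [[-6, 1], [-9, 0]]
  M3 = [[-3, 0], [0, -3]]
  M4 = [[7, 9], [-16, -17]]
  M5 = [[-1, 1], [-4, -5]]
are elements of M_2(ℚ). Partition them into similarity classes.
3 classes: {M1, M2, M5}, {M3}, {M4}

Characteristic polynomials: χ_{M1} = (x + 3)^2, χ_{M2} = (x + 3)^2, χ_{M3} = (x + 3)^2, χ_{M4} = (x + 5)^2, χ_{M5} = (x + 3)^2.

{M1, M2, M5}: invariant factors (x + 3)^2.

{M3}: invariant factors x + 3, x + 3.

{M4}: invariant factors (x + 5)^2.

Matrices are similar if and only if their invariant-factor lists agree; the partition into similarity classes is {M1, M2, M5}, {M3}, {M4}.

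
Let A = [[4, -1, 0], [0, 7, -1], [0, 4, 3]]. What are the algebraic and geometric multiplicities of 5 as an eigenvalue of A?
algebraic multiplicity 2, geometric multiplicity 1

The characteristic polynomial is (x - 5)^2(x - 4), so the factor x - 5 appears with exponent 2: the algebraic multiplicity is 2.

rank(A - 5I) = 2, so the eigenspace has dimension 3 - 2 = 1: the geometric multiplicity is 1.

Since 1 < 2, A is not diagonalizable.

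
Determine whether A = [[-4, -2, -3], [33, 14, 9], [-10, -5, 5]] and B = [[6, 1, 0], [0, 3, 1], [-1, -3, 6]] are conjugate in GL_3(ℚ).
Yes.

Two matrices over a field are similar if and only if they have the same invariant factors.

Both A and B have characteristic polynomial (x - 5)^3 and minimal polynomial (x - 5)^3. Computing further, both have invariant factors (x - 5)^3. Hence A and B are similar.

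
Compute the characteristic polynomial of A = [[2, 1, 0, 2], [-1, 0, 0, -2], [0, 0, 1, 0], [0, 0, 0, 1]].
χ_A(x) = (x - 1)^4

xI - A = [[x - 2, -1, 0, -2], [1, x, 0, 2], [0, 0, x - 1, 0], [0, 0, 0, x - 1]].

Expanding det(xI - A) along the first row:
det(xI - A) = + (x - 2)·det([[x, 0, 2], [0, x - 1, 0], [0, 0, x - 1]]) - (-1)·det([[1, 0, 2], [0, x - 1, 0], [0, 0, x - 1]]) + (0)·det([[1, x, 2], [0, 0, 0], [0, 0, x - 1]]) - (-2)·det([[1, x, 0], [0, 0, x - 1], [0, 0, 0]]).

Evaluating gives χ_A(x) = x^4 - 4x^3 + 6x^2 - 4x + 1 = (x - 1)^4.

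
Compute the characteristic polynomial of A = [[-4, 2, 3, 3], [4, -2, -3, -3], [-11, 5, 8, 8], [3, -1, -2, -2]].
χ_A(x) = x^4

xI - A = [[x + 4, -2, -3, -3], [-4, x + 2, 3, 3], [11, -5, x - 8, -8], [-3, 1, 2, x + 2]].

Expanding det(xI - A) along the first row:
det(xI - A) = + (x + 4)·det([[x + 2, 3, 3], [-5, x - 8, -8], [1, 2, x + 2]]) - (-2)·det([[-4, 3, 3], [11, x - 8, -8], [-3, 2, x + 2]]) + (-3)·det([[-4, x + 2, 3], [11, -5, -8], [-3, 1, x + 2]]) - (-3)·det([[-4, x + 2, 3], [11, -5, x - 8], [-3, 1, 2]]).

Evaluating gives χ_A(x) = x^4.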